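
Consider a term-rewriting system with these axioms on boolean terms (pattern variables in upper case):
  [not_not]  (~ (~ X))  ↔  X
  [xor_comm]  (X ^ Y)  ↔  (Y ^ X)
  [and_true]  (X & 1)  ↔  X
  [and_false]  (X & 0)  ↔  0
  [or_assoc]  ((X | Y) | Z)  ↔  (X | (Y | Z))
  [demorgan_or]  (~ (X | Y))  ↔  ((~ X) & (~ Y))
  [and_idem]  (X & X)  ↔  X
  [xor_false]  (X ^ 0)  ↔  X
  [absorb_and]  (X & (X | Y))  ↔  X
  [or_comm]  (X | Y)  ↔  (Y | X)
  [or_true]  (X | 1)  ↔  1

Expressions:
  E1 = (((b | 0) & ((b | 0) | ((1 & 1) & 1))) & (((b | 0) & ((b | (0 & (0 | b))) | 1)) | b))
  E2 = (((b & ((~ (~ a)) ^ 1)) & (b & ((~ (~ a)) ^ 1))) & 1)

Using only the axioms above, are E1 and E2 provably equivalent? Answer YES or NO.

NO

Every axiom is a valid identity, so a rewrite proof would force E1 and E2 to agree under every assignment.
At a=1, b=1: E1 = 1 but E2 = 0; they differ, so no derivation exists.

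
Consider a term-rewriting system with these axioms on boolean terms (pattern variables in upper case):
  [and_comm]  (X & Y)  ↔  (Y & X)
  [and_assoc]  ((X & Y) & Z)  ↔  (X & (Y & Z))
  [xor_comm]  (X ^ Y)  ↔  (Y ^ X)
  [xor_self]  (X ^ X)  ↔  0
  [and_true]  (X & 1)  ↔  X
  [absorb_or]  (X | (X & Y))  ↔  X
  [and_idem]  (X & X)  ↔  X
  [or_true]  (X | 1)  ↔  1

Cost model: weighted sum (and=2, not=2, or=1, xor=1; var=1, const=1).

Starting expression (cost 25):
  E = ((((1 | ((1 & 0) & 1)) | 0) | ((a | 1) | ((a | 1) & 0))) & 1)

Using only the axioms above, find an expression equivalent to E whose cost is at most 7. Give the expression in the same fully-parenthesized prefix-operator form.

step 1: and_true (→) rewrites ((1 & 0) & 1) into (1 & 0), now ((((1 | (1 & 0)) | 0) | ((a | 1) | ((a | 1) & 0))) & 1)
step 2: absorb_or (→) rewrites ((a | 1) | ((a | 1) & 0)) into (a | 1), now ((((1 | (1 & 0)) | 0) | (a | 1)) & 1)
step 3: and_true (→) rewrites ((((1 | (1 & 0)) | 0) | (a | 1)) & 1) into (((1 | (1 & 0)) | 0) | (a | 1))
step 4: absorb_or (→) rewrites (1 | (1 & 0)) into 1, reaching cost 7 (bound 7)

((1 | 0) | (a | 1))   [cost 7]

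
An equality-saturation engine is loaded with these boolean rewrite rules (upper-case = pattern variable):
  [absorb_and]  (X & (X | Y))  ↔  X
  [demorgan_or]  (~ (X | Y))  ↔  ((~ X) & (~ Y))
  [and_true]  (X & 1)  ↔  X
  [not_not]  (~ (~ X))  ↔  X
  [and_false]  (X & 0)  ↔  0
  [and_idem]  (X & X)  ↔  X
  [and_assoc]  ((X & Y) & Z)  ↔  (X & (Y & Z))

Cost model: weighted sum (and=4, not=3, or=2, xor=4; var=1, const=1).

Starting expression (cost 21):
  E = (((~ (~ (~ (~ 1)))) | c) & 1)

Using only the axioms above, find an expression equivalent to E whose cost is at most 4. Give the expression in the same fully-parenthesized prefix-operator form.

(1 | c)   [cost 4]

1. [and_true →] (((~ (~ (~ (~ 1)))) | c) & 1)  →  ((~ (~ (~ (~ 1)))) | c)
2. [not_not →] (~ (~ (~ 1)))  →  (~ 1);  E = ((~ (~ 1)) | c)
3. [not_not →] (~ (~ 1))  →  1;  cost 4 ≤ 4, done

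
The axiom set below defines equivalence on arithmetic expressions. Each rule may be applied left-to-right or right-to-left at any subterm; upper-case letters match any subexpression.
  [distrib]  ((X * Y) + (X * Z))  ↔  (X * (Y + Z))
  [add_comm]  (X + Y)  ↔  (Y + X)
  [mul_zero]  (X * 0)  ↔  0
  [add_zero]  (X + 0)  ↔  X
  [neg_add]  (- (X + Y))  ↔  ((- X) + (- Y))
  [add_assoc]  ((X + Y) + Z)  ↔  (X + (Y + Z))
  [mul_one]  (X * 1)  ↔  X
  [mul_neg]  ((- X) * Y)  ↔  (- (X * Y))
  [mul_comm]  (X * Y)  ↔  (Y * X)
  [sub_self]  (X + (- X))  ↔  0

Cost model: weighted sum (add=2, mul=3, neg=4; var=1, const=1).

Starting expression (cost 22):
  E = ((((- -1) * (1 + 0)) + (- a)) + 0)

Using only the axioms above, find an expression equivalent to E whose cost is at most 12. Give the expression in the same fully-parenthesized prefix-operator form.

((- -1) + (- a))   [cost 12]

(1) ((((- -1) * (1 + 0)) + (- a)) + 0)  =[add_zero →]=  (((- -1) * (1 + 0)) + (- a))
(2) (1 + 0)  =[add_zero →]=  1    ⊢ (((- -1) * 1) + (- a))
(3) ((- -1) * 1)  =[mul_one →]=  (- -1)    ⊢ cost 12, within 12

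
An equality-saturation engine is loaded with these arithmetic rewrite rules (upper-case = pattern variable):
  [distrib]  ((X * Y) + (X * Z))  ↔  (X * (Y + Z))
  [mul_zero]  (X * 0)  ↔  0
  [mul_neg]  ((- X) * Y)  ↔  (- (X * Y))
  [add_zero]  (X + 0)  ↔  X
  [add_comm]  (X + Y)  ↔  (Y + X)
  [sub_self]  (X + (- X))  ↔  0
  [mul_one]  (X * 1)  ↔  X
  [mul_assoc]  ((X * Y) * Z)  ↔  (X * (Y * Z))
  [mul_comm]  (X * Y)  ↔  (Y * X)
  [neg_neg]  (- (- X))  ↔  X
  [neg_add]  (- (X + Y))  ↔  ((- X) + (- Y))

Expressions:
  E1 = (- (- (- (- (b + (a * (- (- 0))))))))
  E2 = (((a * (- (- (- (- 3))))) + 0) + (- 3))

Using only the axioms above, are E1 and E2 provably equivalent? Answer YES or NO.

NO

The axioms are sound identities: if E1 ↔* E2 then E1 and E2 evaluate identically under any assignment.
Under a=0, b=0: E1 evaluates to 0, E2 to -3. Distinct ⇒ no rewrite sequence connects them.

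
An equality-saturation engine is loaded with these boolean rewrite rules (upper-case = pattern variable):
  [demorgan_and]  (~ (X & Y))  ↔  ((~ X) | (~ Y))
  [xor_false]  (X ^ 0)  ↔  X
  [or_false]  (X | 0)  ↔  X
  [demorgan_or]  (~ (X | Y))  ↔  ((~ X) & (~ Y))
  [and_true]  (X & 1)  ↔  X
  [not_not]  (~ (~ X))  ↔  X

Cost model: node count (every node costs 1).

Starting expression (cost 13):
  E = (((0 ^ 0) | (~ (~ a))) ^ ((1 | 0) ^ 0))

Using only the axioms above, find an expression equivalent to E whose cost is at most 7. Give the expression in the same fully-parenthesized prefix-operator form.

1. [xor_false →] (0 ^ 0)  →  0;  E = ((0 | (~ (~ a))) ^ ((1 | 0) ^ 0))
2. [not_not →] (~ (~ a))  →  a;  E = ((0 | a) ^ ((1 | 0) ^ 0))
3. [or_false →] (1 | 0)  →  1;  cost 7 ≤ 7, done

((0 | a) ^ (1 ^ 0))   [cost 7]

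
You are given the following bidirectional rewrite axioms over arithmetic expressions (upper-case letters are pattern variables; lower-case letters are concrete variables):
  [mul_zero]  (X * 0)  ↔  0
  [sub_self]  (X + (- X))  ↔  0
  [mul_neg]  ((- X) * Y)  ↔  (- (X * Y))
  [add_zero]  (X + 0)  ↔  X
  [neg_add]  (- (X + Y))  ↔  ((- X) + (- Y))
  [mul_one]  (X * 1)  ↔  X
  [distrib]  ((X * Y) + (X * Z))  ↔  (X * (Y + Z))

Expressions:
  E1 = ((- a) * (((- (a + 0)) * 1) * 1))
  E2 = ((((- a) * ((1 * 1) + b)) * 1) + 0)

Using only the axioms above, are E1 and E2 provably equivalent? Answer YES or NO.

NO

The axioms are sound identities: if E1 ↔* E2 then E1 and E2 evaluate identically under any assignment.
Under a=1, b=0: E1 evaluates to 1, E2 to -1. Distinct ⇒ no rewrite sequence connects them.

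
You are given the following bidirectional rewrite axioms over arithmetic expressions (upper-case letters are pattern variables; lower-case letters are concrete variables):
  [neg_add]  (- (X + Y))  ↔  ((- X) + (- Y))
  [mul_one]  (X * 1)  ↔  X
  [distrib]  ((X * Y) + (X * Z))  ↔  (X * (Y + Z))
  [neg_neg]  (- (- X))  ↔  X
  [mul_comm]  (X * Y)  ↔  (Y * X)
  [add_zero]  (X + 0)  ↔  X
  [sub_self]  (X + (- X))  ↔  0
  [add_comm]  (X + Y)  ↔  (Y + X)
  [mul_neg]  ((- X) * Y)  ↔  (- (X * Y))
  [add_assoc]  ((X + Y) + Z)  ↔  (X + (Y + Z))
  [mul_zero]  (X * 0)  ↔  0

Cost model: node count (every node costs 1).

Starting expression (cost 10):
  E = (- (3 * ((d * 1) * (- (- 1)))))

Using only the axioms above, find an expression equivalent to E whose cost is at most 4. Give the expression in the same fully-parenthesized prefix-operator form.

(- (3 * d))   [cost 4]

step 1: neg_neg (→) rewrites (- (- 1)) into 1, now (- (3 * ((d * 1) * 1)))
step 2: mul_one (→) rewrites (d * 1) into d, now (- (3 * (d * 1)))
step 3: mul_one (→) rewrites (d * 1) into d, reaching cost 4 (bound 4)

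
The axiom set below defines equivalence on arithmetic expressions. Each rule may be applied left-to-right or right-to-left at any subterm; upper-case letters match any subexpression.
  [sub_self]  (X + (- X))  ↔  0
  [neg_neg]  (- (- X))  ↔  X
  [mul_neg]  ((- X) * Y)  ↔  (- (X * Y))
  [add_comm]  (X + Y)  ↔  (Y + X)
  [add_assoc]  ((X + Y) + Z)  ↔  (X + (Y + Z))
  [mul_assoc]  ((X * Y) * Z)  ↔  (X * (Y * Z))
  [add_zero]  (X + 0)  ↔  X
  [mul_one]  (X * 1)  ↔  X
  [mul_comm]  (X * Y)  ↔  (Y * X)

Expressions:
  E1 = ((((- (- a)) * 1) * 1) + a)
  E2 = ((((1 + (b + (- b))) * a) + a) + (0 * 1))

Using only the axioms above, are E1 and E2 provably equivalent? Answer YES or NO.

YES

1. [mul_one →] ((- (- a)) * 1)  →  (- (- a));  E1 = (((- (- a)) * 1) + a)
2. [mul_one →] ((- (- a)) * 1)  →  (- (- a));  E1 = ((- (- a)) + a)
3. [neg_neg →] (- (- a))  →  a;  E1 = (a + a)
4. [mul_one ←] a  →  (a * 1);  E1 = ((a * 1) + a)
5. [add_zero ←] ((a * 1) + a)  →  (((a * 1) + a) + 0)
6. [add_zero ←] 1  →  (1 + 0);  E1 = (((a * (1 + 0)) + a) + 0)
7. [mul_comm →] (a * (1 + 0))  →  ((1 + 0) * a);  E1 = ((((1 + 0) * a) + a) + 0)
8. [mul_one ←] 0  →  (0 * 1);  E1 = ((((1 + 0) * a) + a) + (0 * 1))
9. [sub_self ←] 0  →  (b + (- b));  this is E2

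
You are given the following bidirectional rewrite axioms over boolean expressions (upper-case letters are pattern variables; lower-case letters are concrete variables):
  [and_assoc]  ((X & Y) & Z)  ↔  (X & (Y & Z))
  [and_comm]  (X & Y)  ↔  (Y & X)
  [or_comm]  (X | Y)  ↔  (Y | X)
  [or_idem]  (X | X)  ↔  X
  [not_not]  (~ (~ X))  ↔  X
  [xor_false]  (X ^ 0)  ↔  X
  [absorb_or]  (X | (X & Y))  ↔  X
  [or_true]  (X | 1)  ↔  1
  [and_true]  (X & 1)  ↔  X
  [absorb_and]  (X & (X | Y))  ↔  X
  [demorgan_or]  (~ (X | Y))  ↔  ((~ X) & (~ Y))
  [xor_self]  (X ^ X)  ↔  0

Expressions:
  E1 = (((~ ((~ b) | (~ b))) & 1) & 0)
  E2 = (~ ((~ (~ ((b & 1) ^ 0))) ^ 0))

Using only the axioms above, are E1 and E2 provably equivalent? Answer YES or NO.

NO

Every axiom is a valid identity, so a rewrite proof would force E1 and E2 to agree under every assignment.
At b=0: E1 = 0 but E2 = 1; they differ, so no derivation exists.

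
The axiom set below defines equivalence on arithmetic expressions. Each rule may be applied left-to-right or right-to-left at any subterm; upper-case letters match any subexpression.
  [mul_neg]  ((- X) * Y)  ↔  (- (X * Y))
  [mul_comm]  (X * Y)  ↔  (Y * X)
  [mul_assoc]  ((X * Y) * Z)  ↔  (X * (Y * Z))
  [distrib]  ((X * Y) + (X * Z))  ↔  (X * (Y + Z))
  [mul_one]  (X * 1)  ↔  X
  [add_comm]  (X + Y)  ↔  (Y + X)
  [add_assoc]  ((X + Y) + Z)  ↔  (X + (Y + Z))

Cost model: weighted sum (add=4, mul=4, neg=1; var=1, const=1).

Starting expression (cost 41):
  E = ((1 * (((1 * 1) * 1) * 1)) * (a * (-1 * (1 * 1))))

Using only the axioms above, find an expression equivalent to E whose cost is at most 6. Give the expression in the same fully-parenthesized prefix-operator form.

1. [mul_one →] (((1 * 1) * 1) * 1)  →  ((1 * 1) * 1);  E = ((1 * ((1 * 1) * 1)) * (a * (-1 * (1 * 1))))
2. [mul_one →] (1 * 1)  →  1;  E = ((1 * ((1 * 1) * 1)) * (a * (-1 * 1)))
3. [mul_one →] (1 * 1)  →  1;  E = ((1 * (1 * 1)) * (a * (-1 * 1)))
4. [mul_one →] (-1 * 1)  →  -1;  E = ((1 * (1 * 1)) * (a * -1))
5. [mul_comm →] ((1 * (1 * 1)) * (a * -1))  →  ((a * -1) * (1 * (1 * 1)))
6. [mul_one →] (1 * 1)  →  1;  E = ((a * -1) * (1 * 1))
7. [mul_one →] (1 * 1)  →  1;  E = ((a * -1) * 1)
8. [mul_one →] ((a * -1) * 1)  →  (a * -1);  cost 6 ≤ 6, done

(a * -1)   [cost 6]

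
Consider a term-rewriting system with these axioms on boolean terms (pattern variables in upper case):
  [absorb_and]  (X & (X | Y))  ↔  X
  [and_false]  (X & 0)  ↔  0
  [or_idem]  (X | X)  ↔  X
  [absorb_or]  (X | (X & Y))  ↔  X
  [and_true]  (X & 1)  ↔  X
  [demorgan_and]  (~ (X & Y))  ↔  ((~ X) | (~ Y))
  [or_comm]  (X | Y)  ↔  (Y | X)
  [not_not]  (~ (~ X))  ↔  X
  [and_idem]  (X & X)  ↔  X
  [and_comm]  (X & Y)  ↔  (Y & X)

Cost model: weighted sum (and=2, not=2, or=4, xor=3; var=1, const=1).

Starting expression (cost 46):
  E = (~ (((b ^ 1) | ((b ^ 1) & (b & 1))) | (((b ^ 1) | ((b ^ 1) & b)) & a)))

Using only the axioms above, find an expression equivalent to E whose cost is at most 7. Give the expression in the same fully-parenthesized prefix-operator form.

(~ (b ^ 1))   [cost 7]

1. [and_true →] (b & 1)  →  b;  E = (~ (((b ^ 1) | ((b ^ 1) & b)) | (((b ^ 1) | ((b ^ 1) & b)) & a)))
2. [absorb_or →] (((b ^ 1) | ((b ^ 1) & b)) | (((b ^ 1) | ((b ^ 1) & b)) & a))  →  ((b ^ 1) | ((b ^ 1) & b));  E = (~ ((b ^ 1) | ((b ^ 1) & b)))
3. [absorb_or →] ((b ^ 1) | ((b ^ 1) & b))  →  (b ^ 1);  cost 7 ≤ 7, done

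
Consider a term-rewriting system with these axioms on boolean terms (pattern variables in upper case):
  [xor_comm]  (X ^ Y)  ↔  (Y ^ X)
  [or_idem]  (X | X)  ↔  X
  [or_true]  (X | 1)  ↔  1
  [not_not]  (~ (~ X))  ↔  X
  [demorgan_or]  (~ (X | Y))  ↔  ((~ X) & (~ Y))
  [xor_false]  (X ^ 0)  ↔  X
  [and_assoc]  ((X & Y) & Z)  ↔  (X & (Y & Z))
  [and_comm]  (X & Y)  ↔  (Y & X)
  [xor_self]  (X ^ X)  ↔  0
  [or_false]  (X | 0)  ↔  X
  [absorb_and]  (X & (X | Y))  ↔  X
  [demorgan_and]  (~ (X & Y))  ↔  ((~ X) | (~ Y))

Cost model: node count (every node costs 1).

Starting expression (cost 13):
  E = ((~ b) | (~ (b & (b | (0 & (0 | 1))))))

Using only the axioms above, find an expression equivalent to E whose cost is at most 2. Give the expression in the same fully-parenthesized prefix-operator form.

(~ b)   [cost 2]

1. [absorb_and →] (0 & (0 | 1))  →  0;  E = ((~ b) | (~ (b & (b | 0))))
2. [absorb_and →] (b & (b | 0))  →  b;  E = ((~ b) | (~ b))
3. [or_idem →] ((~ b) | (~ b))  →  (~ b);  cost 2 ≤ 2, done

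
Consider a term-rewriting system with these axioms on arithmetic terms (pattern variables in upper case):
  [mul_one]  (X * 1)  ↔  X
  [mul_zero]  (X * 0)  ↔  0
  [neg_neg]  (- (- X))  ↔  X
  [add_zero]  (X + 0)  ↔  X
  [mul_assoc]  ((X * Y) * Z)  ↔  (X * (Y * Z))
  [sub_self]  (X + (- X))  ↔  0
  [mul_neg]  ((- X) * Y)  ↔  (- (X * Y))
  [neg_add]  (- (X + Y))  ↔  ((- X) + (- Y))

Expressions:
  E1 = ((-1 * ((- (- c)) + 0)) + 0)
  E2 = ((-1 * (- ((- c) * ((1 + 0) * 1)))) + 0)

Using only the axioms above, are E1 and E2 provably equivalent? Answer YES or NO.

YES

step 1: add_zero (→) rewrites ((-1 * ((- (- c)) + 0)) + 0) into (-1 * ((- (- c)) + 0))
step 2: neg_neg (→) rewrites (- (- c)) into c, now (-1 * (c + 0))
step 3: add_zero (→) rewrites (c + 0) into c, now (-1 * c)
step 4: neg_neg (←) rewrites c into (- (- c)), now (-1 * (- (- c)))
step 5: add_zero (←) rewrites (-1 * (- (- c))) into ((-1 * (- (- c))) + 0)
step 6: mul_one (←) rewrites (- c) into ((- c) * 1), now ((-1 * (- ((- c) * 1))) + 0)
step 7: mul_one (←) rewrites 1 into (1 * 1), now ((-1 * (- ((- c) * (1 * 1)))) + 0)
step 8: add_zero (←) rewrites 1 into (1 + 0), which is E2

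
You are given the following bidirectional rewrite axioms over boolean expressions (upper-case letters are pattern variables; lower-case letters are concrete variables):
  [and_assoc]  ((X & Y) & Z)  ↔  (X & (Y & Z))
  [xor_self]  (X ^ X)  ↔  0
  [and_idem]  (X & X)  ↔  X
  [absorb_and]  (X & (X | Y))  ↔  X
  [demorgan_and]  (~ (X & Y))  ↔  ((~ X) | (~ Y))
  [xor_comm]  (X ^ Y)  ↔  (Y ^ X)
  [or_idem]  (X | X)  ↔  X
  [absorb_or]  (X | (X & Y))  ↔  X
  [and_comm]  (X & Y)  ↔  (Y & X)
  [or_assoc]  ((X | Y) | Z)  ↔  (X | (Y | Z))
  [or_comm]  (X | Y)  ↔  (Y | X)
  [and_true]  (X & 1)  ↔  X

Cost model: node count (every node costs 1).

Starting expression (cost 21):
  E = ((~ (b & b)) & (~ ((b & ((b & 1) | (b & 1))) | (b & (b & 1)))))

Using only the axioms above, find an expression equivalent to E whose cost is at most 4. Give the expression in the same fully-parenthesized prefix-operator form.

1. [or_idem →] ((b & 1) | (b & 1))  →  (b & 1);  E = ((~ (b & b)) & (~ ((b & (b & 1)) | (b & (b & 1)))))
2. [or_idem →] ((b & (b & 1)) | (b & (b & 1)))  →  (b & (b & 1));  E = ((~ (b & b)) & (~ (b & (b & 1))))
3. [and_true →] (b & 1)  →  b;  E = ((~ (b & b)) & (~ (b & b)))
4. [and_idem →] ((~ (b & b)) & (~ (b & b)))  →  (~ (b & b));  cost 4 ≤ 4, done

(~ (b & b))   [cost 4]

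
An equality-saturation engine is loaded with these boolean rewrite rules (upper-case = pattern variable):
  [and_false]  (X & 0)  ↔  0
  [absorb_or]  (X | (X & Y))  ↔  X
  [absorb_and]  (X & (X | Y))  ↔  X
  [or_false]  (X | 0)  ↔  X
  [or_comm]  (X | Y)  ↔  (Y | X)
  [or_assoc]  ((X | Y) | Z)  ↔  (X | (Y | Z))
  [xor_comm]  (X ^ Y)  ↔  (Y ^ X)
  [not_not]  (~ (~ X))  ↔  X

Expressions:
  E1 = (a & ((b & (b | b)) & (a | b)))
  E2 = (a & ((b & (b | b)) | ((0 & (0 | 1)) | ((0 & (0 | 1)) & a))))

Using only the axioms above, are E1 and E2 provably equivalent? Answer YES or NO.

1. [absorb_and →] (b & (b | b))  →  b;  E1 = (a & (b & (a | b)))
2. [or_comm →] (a | b)  →  (b | a);  E1 = (a & (b & (b | a)))
3. [absorb_and →] (b & (b | a))  →  b;  E1 = (a & b)
4. [absorb_and ←] b  →  (b & (b | b));  E1 = (a & (b & (b | b)))
5. [or_false ←] (b & (b | b))  →  ((b & (b | b)) | 0);  E1 = (a & ((b & (b | b)) | 0))
6. [absorb_and ←] 0  →  (0 & (0 | 1));  E1 = (a & ((b & (b | b)) | (0 & (0 | 1))))
7. [absorb_or ←] (0 & (0 | 1))  →  ((0 & (0 | 1)) | ((0 & (0 | 1)) & a));  this is E2

YES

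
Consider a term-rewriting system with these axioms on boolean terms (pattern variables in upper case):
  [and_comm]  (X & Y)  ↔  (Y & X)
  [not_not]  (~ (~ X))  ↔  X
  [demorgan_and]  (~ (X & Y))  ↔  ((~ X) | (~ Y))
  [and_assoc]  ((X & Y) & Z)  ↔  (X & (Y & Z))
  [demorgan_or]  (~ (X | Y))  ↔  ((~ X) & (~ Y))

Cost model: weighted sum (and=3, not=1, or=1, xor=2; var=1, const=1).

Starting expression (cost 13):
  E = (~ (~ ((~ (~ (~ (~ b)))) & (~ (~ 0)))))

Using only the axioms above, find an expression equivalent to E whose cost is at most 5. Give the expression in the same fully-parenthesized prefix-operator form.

(b & 0)   [cost 5]

1. [not_not →] (~ (~ ((~ (~ (~ (~ b)))) & (~ (~ 0)))))  →  ((~ (~ (~ (~ b)))) & (~ (~ 0)))
2. [not_not →] (~ (~ (~ (~ b))))  →  (~ (~ b));  E = ((~ (~ b)) & (~ (~ 0)))
3. [not_not →] (~ (~ b))  →  b;  E = (b & (~ (~ 0)))
4. [not_not →] (~ (~ 0))  →  0;  cost 5 ≤ 5, done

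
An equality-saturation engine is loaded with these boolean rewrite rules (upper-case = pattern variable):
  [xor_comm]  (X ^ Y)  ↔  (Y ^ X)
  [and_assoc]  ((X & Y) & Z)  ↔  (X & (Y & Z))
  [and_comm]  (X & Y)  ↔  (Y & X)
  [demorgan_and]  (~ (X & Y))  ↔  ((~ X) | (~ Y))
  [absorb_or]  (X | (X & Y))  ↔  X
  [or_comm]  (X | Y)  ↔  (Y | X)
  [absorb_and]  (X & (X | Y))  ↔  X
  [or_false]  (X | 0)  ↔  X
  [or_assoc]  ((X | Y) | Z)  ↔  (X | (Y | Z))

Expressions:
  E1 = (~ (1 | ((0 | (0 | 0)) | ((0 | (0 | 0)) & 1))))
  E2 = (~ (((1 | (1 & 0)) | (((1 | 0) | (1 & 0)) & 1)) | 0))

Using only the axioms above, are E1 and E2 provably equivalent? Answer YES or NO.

YES

1. [absorb_or →] ((0 | (0 | 0)) | ((0 | (0 | 0)) & 1))  →  (0 | (0 | 0));  E1 = (~ (1 | (0 | (0 | 0))))
2. [or_false →] (0 | 0)  →  0;  E1 = (~ (1 | (0 | 0)))
3. [or_false →] (0 | 0)  →  0;  E1 = (~ (1 | 0))
4. [absorb_or ←] 1  →  (1 | (1 & 0));  E1 = (~ ((1 | (1 & 0)) | 0))
5. [absorb_or ←] (1 | (1 & 0))  →  ((1 | (1 & 0)) | ((1 | (1 & 0)) & 1));  E1 = (~ (((1 | (1 & 0)) | ((1 | (1 & 0)) & 1)) | 0))
6. [or_false ←] 1  →  (1 | 0);  this is E2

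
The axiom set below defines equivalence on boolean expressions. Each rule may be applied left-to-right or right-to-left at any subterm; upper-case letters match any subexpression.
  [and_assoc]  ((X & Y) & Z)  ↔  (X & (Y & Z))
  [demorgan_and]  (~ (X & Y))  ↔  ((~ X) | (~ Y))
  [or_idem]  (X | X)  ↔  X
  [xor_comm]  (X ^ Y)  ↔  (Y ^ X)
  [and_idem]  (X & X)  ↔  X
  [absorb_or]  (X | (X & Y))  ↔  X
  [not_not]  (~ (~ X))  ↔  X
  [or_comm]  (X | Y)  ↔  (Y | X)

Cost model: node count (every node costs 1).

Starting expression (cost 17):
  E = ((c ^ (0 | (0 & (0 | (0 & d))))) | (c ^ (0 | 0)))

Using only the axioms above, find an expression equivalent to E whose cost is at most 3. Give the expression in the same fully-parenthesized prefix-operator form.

(c ^ 0)   [cost 3]

(1) (0 | (0 & d))  =[absorb_or →]=  0    ⊢ ((c ^ (0 | (0 & 0))) | (c ^ (0 | 0)))
(2) (0 & 0)  =[and_idem →]=  0    ⊢ ((c ^ (0 | 0)) | (c ^ (0 | 0)))
(3) ((c ^ (0 | 0)) | (c ^ (0 | 0)))  =[or_idem →]=  (c ^ (0 | 0))
(4) (0 | 0)  =[or_idem →]=  0    ⊢ cost 3, within 3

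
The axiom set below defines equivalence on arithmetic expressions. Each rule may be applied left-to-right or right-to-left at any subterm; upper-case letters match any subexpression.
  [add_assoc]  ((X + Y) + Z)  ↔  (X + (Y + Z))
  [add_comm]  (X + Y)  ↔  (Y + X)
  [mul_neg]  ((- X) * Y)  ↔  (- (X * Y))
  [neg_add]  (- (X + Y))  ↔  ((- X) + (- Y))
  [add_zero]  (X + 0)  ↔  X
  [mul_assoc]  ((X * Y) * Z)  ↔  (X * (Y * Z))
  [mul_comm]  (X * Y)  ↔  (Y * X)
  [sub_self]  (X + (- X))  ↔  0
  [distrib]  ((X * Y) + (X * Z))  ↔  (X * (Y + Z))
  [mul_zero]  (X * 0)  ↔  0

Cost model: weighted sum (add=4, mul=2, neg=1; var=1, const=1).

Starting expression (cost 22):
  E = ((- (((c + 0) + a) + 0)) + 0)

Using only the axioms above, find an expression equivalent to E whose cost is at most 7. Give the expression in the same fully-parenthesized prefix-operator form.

(1) (c + 0)  =[add_zero →]=  c    ⊢ ((- ((c + a) + 0)) + 0)
(2) ((- ((c + a) + 0)) + 0)  =[add_zero →]=  (- ((c + a) + 0))
(3) (c + a)  =[add_comm →]=  (a + c)    ⊢ (- ((a + c) + 0))
(4) ((a + c) + 0)  =[add_zero →]=  (a + c)    ⊢ cost 7, within 7

(- (a + c))   [cost 7]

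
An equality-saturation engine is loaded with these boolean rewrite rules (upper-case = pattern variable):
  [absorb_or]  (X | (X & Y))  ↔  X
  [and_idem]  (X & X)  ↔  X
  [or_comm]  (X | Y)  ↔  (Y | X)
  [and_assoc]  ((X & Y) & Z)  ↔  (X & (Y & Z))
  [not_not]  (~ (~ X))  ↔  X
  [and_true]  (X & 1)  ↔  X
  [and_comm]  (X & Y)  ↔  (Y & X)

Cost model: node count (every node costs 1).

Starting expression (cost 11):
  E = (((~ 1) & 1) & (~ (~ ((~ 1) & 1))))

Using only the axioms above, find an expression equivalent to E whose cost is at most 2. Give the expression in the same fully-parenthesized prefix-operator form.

1. [not_not →] (~ (~ ((~ 1) & 1)))  →  ((~ 1) & 1);  E = (((~ 1) & 1) & ((~ 1) & 1))
2. [and_idem →] (((~ 1) & 1) & ((~ 1) & 1))  →  ((~ 1) & 1)
3. [and_true →] ((~ 1) & 1)  →  (~ 1);  cost 2 ≤ 2, done

(~ 1)   [cost 2]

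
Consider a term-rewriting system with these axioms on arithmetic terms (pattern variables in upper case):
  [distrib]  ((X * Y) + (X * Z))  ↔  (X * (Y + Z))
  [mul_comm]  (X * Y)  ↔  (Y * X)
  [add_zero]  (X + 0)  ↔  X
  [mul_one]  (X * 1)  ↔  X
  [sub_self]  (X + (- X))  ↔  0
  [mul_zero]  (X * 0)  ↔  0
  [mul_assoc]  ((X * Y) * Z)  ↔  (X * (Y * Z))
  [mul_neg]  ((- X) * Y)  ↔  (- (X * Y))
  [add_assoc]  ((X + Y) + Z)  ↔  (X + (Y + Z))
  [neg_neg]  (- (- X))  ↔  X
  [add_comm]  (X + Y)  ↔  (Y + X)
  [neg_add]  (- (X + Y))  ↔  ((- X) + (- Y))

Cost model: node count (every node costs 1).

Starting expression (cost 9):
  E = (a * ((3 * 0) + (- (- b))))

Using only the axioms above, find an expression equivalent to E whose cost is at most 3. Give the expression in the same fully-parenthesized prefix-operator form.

(a * b)   [cost 3]

(1) (- (- b))  =[neg_neg →]=  b    ⊢ (a * ((3 * 0) + b))
(2) (3 * 0)  =[mul_zero →]=  0    ⊢ (a * (0 + b))
(3) (0 + b)  =[add_comm →]=  (b + 0)    ⊢ (a * (b + 0))
(4) (b + 0)  =[add_zero →]=  b    ⊢ cost 3, within 3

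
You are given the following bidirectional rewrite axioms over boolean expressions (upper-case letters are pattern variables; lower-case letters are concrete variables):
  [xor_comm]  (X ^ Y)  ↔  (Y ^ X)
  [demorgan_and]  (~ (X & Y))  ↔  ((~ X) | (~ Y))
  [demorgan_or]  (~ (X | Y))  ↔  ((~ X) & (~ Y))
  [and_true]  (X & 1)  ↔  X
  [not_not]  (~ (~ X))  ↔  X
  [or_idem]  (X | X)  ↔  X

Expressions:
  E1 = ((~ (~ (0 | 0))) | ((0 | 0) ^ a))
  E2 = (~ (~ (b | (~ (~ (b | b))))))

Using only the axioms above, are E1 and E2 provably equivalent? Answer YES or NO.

Every axiom is a valid identity, so a rewrite proof would force E1 and E2 to agree under every assignment.
At a=0, b=1: E1 = 0 but E2 = 1; they differ, so no derivation exists.

NO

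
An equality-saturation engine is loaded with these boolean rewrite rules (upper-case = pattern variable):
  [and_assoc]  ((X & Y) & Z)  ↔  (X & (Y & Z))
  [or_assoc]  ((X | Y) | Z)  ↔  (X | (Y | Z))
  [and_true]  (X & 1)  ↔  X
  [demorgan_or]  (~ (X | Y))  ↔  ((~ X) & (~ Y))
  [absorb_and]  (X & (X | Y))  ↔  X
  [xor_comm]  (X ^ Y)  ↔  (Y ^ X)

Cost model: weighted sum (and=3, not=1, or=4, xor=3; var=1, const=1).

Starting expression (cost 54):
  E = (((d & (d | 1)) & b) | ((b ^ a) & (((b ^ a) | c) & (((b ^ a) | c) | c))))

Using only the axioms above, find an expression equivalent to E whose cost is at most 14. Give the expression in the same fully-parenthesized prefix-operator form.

((d & b) | (b ^ a))   [cost 14]

1. [absorb_and →] (((b ^ a) | c) & (((b ^ a) | c) | c))  →  ((b ^ a) | c);  E = (((d & (d | 1)) & b) | ((b ^ a) & ((b ^ a) | c)))
2. [absorb_and →] ((b ^ a) & ((b ^ a) | c))  →  (b ^ a);  E = (((d & (d | 1)) & b) | (b ^ a))
3. [absorb_and →] (d & (d | 1))  →  d;  cost 14 ≤ 14, done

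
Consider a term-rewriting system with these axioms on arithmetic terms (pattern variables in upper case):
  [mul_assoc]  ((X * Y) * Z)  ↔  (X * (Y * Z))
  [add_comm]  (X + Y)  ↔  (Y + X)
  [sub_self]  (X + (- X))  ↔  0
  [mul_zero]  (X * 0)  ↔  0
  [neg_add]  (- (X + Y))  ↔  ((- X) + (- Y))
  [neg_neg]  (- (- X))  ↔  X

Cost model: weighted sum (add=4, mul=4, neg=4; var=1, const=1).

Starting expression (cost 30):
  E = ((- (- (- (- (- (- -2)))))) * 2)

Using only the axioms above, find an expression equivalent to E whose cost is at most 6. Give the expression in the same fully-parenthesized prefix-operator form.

(1) (- (- (- (- -2))))  =[neg_neg →]=  (- (- -2))    ⊢ ((- (- (- (- -2)))) * 2)
(2) (- (- -2))  =[neg_neg →]=  -2    ⊢ ((- (- -2)) * 2)
(3) (- (- -2))  =[neg_neg →]=  -2    ⊢ cost 6, within 6

(-2 * 2)   [cost 6]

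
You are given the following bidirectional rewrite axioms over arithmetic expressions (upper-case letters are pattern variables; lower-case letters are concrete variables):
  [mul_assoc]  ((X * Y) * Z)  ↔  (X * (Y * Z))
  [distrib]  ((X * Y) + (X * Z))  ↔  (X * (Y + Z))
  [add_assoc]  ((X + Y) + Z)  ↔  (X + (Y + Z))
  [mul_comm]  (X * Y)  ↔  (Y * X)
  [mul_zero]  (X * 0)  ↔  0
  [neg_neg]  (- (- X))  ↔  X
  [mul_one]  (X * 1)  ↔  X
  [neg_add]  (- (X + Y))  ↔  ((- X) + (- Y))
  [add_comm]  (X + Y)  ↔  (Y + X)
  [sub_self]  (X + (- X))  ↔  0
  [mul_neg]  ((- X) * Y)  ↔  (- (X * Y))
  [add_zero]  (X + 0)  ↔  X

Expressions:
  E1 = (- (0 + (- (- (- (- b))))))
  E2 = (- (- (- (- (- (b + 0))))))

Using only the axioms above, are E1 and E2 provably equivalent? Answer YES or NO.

(1) (- (- (- (- b))))  =[neg_neg →]=  (- (- b))    ⊢ (- (0 + (- (- b))))
(2) (0 + (- (- b)))  =[add_comm →]=  ((- (- b)) + 0)    ⊢ (- ((- (- b)) + 0))
(3) (- (- b))  =[neg_neg →]=  b    ⊢ (- (b + 0))
(4) (b + 0)  =[add_zero →]=  b    ⊢ (- b)
(5) b  =[neg_neg ←]=  (- (- b))    ⊢ (- (- (- b)))
(6) (- (- b))  =[neg_neg ←]=  (- (- (- (- b))))    ⊢ (- (- (- (- (- b)))))
(7) b  =[add_zero ←]=  (b + 0)    ⊢ E2

YES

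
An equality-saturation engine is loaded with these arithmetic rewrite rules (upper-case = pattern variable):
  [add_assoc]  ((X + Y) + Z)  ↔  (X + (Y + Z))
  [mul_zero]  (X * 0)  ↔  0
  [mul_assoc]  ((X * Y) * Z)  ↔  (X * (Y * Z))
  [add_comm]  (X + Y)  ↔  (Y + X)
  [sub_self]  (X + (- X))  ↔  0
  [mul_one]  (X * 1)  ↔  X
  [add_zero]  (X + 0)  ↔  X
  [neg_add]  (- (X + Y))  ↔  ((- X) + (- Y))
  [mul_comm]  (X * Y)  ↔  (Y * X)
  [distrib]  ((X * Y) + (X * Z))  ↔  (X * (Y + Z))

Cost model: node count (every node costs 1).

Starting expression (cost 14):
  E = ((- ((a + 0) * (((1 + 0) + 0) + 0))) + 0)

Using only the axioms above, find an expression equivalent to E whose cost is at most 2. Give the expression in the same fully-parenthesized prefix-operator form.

1. [add_zero →] (((1 + 0) + 0) + 0)  →  ((1 + 0) + 0);  E = ((- ((a + 0) * ((1 + 0) + 0))) + 0)
2. [add_zero →] (1 + 0)  →  1;  E = ((- ((a + 0) * (1 + 0))) + 0)
3. [add_zero →] (1 + 0)  →  1;  E = ((- ((a + 0) * 1)) + 0)
4. [add_zero →] (a + 0)  →  a;  E = ((- (a * 1)) + 0)
5. [mul_one →] (a * 1)  →  a;  E = ((- a) + 0)
6. [add_zero →] ((- a) + 0)  →  (- a);  cost 2 ≤ 2, done

(- a)   [cost 2]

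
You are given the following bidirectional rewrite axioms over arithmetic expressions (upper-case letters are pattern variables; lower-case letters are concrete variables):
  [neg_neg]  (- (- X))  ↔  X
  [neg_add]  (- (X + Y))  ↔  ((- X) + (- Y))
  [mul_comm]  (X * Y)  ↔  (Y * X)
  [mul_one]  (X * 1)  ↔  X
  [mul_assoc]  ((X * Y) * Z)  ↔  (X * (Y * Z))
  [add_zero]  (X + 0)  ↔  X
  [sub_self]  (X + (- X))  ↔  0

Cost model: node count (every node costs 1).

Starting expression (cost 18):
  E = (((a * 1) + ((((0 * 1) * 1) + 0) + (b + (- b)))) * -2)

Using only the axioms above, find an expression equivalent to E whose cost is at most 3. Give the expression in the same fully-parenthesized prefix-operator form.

(a * -2)   [cost 3]

(1) ((0 * 1) * 1)  =[mul_one →]=  (0 * 1)    ⊢ (((a * 1) + (((0 * 1) + 0) + (b + (- b)))) * -2)
(2) (b + (- b))  =[sub_self →]=  0    ⊢ (((a * 1) + (((0 * 1) + 0) + 0)) * -2)
(3) ((0 * 1) + 0)  =[add_zero →]=  (0 * 1)    ⊢ (((a * 1) + ((0 * 1) + 0)) * -2)
(4) (a * 1)  =[mul_one →]=  a    ⊢ ((a + ((0 * 1) + 0)) * -2)
(5) ((0 * 1) + 0)  =[add_zero →]=  (0 * 1)    ⊢ ((a + (0 * 1)) * -2)
(6) (0 * 1)  =[mul_one →]=  0    ⊢ ((a + 0) * -2)
(7) (a + 0)  =[add_zero →]=  a    ⊢ cost 3, within 3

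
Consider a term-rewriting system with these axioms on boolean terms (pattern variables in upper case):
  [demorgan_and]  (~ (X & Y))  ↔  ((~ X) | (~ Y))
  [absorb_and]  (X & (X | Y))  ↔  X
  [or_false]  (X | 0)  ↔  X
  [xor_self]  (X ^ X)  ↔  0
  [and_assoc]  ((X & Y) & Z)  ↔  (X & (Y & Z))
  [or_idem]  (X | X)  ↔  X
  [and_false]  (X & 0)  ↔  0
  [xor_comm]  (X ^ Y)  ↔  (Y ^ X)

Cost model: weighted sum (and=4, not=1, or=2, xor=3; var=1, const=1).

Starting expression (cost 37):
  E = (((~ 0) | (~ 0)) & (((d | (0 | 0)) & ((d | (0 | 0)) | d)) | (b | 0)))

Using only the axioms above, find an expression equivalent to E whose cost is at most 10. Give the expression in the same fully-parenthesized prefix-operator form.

((~ 0) & (d | b))   [cost 10]

(1) ((d | (0 | 0)) & ((d | (0 | 0)) | d))  =[absorb_and →]=  (d | (0 | 0))    ⊢ (((~ 0) | (~ 0)) & ((d | (0 | 0)) | (b | 0)))
(2) (0 | 0)  =[or_false →]=  0    ⊢ (((~ 0) | (~ 0)) & ((d | 0) | (b | 0)))
(3) (d | 0)  =[or_false →]=  d    ⊢ (((~ 0) | (~ 0)) & (d | (b | 0)))
(4) (b | 0)  =[or_false →]=  b    ⊢ (((~ 0) | (~ 0)) & (d | b))
(5) ((~ 0) | (~ 0))  =[or_idem →]=  (~ 0)    ⊢ cost 10, within 10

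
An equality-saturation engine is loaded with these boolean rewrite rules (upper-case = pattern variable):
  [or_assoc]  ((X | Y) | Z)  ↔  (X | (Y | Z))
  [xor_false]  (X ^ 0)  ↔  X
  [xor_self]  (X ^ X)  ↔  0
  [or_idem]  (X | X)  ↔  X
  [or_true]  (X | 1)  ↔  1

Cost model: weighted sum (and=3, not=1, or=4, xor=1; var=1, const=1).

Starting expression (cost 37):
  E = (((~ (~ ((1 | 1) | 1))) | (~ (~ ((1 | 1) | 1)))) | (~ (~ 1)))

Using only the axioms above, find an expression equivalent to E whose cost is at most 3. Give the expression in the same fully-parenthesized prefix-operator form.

(~ (~ 1))   [cost 3]

1. [or_idem →] ((~ (~ ((1 | 1) | 1))) | (~ (~ ((1 | 1) | 1))))  →  (~ (~ ((1 | 1) | 1)));  E = ((~ (~ ((1 | 1) | 1))) | (~ (~ 1)))
2. [or_idem →] (1 | 1)  →  1;  E = ((~ (~ (1 | 1))) | (~ (~ 1)))
3. [or_idem →] (1 | 1)  →  1;  E = ((~ (~ 1)) | (~ (~ 1)))
4. [or_idem →] ((~ (~ 1)) | (~ (~ 1)))  →  (~ (~ 1));  cost 3 ≤ 3, done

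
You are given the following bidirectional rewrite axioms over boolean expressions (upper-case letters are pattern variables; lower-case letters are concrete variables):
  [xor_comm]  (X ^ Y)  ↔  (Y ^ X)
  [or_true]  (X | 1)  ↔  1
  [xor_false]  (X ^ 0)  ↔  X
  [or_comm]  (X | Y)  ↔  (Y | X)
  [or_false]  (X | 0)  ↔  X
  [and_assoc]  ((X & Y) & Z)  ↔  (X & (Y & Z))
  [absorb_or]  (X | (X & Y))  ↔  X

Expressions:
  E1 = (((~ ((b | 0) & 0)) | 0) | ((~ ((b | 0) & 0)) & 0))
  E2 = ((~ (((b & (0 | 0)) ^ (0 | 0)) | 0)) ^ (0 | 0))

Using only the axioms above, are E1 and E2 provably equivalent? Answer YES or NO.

step 1: or_false (→) rewrites ((~ ((b | 0) & 0)) | 0) into (~ ((b | 0) & 0)), now ((~ ((b | 0) & 0)) | ((~ ((b | 0) & 0)) & 0))
step 2: absorb_or (→) rewrites ((~ ((b | 0) & 0)) | ((~ ((b | 0) & 0)) & 0)) into (~ ((b | 0) & 0))
step 3: or_false (→) rewrites (b | 0) into b, now (~ (b & 0))
step 4: xor_false (←) rewrites (~ (b & 0)) into ((~ (b & 0)) ^ 0)
step 5: xor_false (←) rewrites (b & 0) into ((b & 0) ^ 0), now ((~ ((b & 0) ^ 0)) ^ 0)
step 6: or_false (←) rewrites 0 into (0 | 0), now ((~ ((b & 0) ^ (0 | 0))) ^ 0)
step 7: or_false (←) rewrites 0 into (0 | 0), now ((~ ((b & 0) ^ (0 | 0))) ^ (0 | 0))
step 8: or_false (←) rewrites 0 into (0 | 0), now ((~ ((b & (0 | 0)) ^ (0 | 0))) ^ (0 | 0))
step 9: or_false (←) rewrites ((b & (0 | 0)) ^ (0 | 0)) into (((b & (0 | 0)) ^ (0 | 0)) | 0), which is E2

YES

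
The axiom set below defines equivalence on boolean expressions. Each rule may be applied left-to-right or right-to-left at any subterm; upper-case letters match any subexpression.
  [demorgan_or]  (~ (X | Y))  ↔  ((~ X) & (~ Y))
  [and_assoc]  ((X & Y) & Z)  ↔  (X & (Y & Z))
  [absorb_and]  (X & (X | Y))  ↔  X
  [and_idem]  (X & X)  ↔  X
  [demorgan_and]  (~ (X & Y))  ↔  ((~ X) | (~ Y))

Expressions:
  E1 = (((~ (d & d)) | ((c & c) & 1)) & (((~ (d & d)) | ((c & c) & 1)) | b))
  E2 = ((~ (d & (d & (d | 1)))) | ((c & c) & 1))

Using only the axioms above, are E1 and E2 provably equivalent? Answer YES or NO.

1. [absorb_and →] (((~ (d & d)) | ((c & c) & 1)) & (((~ (d & d)) | ((c & c) & 1)) | b))  →  ((~ (d & d)) | ((c & c) & 1))
2. [absorb_and ←] d  →  (d & (d | 1));  this is E2

YES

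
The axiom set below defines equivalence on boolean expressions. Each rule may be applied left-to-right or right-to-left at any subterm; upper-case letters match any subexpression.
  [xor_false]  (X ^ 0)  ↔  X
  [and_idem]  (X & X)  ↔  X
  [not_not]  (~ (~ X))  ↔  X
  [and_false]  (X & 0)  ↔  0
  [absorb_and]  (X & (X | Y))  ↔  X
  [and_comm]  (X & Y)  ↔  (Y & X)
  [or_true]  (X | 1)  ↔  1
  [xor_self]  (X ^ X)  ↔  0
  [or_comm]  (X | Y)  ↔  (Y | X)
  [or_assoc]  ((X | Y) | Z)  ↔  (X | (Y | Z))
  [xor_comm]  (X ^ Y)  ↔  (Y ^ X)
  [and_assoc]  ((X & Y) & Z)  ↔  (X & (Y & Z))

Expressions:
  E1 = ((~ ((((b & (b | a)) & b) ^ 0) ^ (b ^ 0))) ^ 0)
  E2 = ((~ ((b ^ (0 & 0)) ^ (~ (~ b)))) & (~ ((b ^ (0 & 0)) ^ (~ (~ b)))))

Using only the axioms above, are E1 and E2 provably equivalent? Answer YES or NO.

(1) (b & (b | a))  =[absorb_and →]=  b    ⊢ ((~ (((b & b) ^ 0) ^ (b ^ 0))) ^ 0)
(2) (b ^ 0)  =[xor_false →]=  b    ⊢ ((~ (((b & b) ^ 0) ^ b)) ^ 0)
(3) (b & b)  =[and_idem →]=  b    ⊢ ((~ ((b ^ 0) ^ b)) ^ 0)
(4) (b ^ 0)  =[xor_false →]=  b    ⊢ ((~ (b ^ b)) ^ 0)
(5) ((~ (b ^ b)) ^ 0)  =[xor_false →]=  (~ (b ^ b))
(6) b  =[xor_false ←]=  (b ^ 0)    ⊢ (~ ((b ^ 0) ^ b))
(7) b  =[not_not ←]=  (~ (~ b))    ⊢ (~ ((b ^ 0) ^ (~ (~ b))))
(8) 0  =[and_false ←]=  (0 & 0)    ⊢ (~ ((b ^ (0 & 0)) ^ (~ (~ b))))
(9) (~ ((b ^ (0 & 0)) ^ (~ (~ b))))  =[and_idem ←]=  ((~ ((b ^ (0 & 0)) ^ (~ (~ b)))) & (~ ((b ^ (0 & 0)) ^ (~ (~ b)))))    ⊢ E2

YES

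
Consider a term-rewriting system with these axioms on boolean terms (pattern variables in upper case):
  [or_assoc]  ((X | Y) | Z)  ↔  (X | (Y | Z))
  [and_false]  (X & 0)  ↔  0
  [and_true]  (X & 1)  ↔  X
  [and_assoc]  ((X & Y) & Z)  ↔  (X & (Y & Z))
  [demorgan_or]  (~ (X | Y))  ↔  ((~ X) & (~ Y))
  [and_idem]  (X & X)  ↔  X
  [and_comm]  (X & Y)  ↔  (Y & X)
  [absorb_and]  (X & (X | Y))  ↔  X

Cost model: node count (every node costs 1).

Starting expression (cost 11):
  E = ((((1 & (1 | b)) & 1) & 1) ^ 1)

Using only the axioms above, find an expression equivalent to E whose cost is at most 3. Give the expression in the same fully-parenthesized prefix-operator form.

1. [absorb_and →] (1 & (1 | b))  →  1;  E = (((1 & 1) & 1) ^ 1)
2. [and_idem →] (1 & 1)  →  1;  E = ((1 & 1) ^ 1)
3. [and_idem →] (1 & 1)  →  1;  cost 3 ≤ 3, done

(1 ^ 1)   [cost 3]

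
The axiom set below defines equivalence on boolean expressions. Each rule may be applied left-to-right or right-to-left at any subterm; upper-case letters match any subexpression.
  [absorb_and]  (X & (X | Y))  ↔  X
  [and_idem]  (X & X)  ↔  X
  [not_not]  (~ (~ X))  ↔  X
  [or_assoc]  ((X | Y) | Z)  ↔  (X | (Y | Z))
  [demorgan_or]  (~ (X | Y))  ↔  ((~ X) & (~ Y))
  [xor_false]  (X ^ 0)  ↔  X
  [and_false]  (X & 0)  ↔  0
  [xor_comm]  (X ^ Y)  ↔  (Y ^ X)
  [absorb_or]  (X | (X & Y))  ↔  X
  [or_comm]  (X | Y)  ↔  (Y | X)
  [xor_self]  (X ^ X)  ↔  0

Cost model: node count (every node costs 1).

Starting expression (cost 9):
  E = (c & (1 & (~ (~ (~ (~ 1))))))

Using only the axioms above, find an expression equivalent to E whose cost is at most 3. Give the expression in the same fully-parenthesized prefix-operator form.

(c & 1)   [cost 3]

1. [not_not →] (~ (~ (~ (~ 1))))  →  (~ (~ 1));  E = (c & (1 & (~ (~ 1))))
2. [not_not →] (~ (~ 1))  →  1;  E = (c & (1 & 1))
3. [and_idem →] (1 & 1)  →  1;  cost 3 ≤ 3, done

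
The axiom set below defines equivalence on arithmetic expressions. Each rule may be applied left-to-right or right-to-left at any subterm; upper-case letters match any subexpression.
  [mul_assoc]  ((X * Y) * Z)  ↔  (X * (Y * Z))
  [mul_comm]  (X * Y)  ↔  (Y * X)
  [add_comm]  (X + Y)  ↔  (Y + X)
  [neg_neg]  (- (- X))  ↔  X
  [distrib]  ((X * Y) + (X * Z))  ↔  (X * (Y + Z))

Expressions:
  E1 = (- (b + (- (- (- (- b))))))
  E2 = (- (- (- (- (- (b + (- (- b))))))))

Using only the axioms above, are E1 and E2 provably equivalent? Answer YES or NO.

YES

1. [add_comm →] (b + (- (- (- (- b)))))  →  ((- (- (- (- b)))) + b);  E1 = (- ((- (- (- (- b)))) + b))
2. [neg_neg →] (- (- (- (- b))))  →  (- (- b));  E1 = (- ((- (- b)) + b))
3. [neg_neg →] (- (- b))  →  b;  E1 = (- (b + b))
4. [neg_neg ←] (b + b)  →  (- (- (b + b)));  E1 = (- (- (- (b + b))))
5. [neg_neg ←] b  →  (- (- b));  E1 = (- (- (- (b + (- (- b))))))
6. [neg_neg ←] (- (- (- (b + (- (- b))))))  →  (- (- (- (- (- (b + (- (- b))))))));  this is E2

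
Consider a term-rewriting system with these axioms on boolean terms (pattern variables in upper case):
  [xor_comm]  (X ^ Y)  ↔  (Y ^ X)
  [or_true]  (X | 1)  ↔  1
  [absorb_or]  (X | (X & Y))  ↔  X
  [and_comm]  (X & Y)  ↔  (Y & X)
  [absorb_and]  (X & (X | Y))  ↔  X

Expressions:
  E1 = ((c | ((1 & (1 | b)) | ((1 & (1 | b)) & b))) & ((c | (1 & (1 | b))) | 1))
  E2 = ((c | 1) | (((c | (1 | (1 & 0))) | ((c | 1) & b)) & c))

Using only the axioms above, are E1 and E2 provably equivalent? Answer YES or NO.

YES

step 1: absorb_or (→) rewrites ((1 & (1 | b)) | ((1 & (1 | b)) & b)) into (1 & (1 | b)), now ((c | (1 & (1 | b))) & ((c | (1 & (1 | b))) | 1))
step 2: absorb_and (→) rewrites ((c | (1 & (1 | b))) & ((c | (1 & (1 | b))) | 1)) into (c | (1 & (1 | b)))
step 3: absorb_and (→) rewrites (1 & (1 | b)) into 1, now (c | 1)
step 4: absorb_or (←) rewrites (c | 1) into ((c | 1) | ((c | 1) & c))
step 5: absorb_or (←) rewrites (c | 1) into ((c | 1) | ((c | 1) & b)), now ((c | 1) | (((c | 1) | ((c | 1) & b)) & c))
step 6: absorb_or (←) rewrites 1 into (1 | (1 & 0)), which is E2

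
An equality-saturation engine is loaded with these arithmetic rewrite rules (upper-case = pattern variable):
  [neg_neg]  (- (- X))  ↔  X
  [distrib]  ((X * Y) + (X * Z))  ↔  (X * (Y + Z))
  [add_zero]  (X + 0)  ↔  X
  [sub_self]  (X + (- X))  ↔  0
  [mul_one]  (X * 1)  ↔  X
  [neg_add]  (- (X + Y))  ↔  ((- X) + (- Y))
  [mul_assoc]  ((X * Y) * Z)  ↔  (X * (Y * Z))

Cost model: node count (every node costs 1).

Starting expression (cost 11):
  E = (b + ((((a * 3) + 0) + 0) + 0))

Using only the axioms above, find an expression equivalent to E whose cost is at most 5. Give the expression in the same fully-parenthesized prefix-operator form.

1. [add_zero →] ((a * 3) + 0)  →  (a * 3);  E = (b + (((a * 3) + 0) + 0))
2. [add_zero →] ((a * 3) + 0)  →  (a * 3);  E = (b + ((a * 3) + 0))
3. [add_zero →] ((a * 3) + 0)  →  (a * 3);  cost 5 ≤ 5, done

(b + (a * 3))   [cost 5]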